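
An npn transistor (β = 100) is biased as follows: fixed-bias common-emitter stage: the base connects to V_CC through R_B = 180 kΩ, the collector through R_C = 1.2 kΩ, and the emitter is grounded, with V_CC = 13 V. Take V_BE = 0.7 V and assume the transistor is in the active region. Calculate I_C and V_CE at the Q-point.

I_C ≈ 6.8 mA, V_CE ≈ 4.8 V

Base loop: V_CC = I_B·R_B + V_BE, so I_B = (13 − 0.7)/180 kΩ = 0.0683 mA.
In the active region I_C = β·I_B = 100 × 0.0683 = 6.83 mA.
Collector loop: V_CE = V_CC − I_C·R_C = 13 − 6.83×1.2 = 4.8 V.
Since V_CE = 4.8 V > V_CE(sat) ≈ 0.2 V, the transistor is in the active region as assumed.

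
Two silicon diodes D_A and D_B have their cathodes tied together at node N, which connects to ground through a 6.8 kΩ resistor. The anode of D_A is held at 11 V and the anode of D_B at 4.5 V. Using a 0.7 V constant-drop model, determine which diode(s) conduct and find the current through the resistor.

Only D_A conducts; I_R ≈ 1.5 mA

Assume both conduct. Then node N would need to be at both 11−0.7 = 10.3 V and 4.5−0.7 = 3.8 V, which is impossible.
Assume only D_A conducts: V_N = 11 − 0.7 = 10.3 V, so I_R = 10.3/6.8 = 1.51 mA.
Check D_B: its anode-to-cathode voltage is 4.5 − 10.3 = -5.8 V < 0.7 V, so it is off. The assumption is consistent.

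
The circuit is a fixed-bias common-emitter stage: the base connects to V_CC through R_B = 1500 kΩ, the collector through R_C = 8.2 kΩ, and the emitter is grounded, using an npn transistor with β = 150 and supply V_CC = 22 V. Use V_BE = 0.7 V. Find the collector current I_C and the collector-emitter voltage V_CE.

I_C ≈ 2.1 mA, V_CE ≈ 4.5 V

Base loop: V_CC = I_B·R_B + V_BE, so I_B = (22 − 0.7)/1500 kΩ = 0.0142 mA.
In the active region I_C = β·I_B = 150 × 0.0142 = 2.13 mA.
Collector loop: V_CE = V_CC − I_C·R_C = 22 − 2.13×8.2 = 4.53 V.
Since V_CE = 4.53 V > V_CE(sat) ≈ 0.2 V, the transistor is in the active region as assumed.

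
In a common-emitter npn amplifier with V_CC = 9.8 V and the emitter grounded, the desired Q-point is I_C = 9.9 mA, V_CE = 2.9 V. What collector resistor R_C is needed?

Collector loop: V_CC = I_C·R_C + V_CE.
R_C = (V_CC − V_CE)/I_C = (9.8 − 2.9)/9.9 = 0.697 kΩ.

R_C ≈ 0.7 kΩ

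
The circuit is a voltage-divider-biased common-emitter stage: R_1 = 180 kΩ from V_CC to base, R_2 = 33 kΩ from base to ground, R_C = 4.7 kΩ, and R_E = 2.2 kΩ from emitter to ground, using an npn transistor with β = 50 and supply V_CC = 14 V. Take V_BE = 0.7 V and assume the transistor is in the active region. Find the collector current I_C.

Thevenize the base divider: V_Th = V_CC·R_2/(R_1+R_2) = 14×33/213 = 2.17 V, R_Th = R_1‖R_2 = 27.9 kΩ.
Base-emitter loop: V_Th = I_B·R_Th + V_BE + (β+1)I_B·R_E, so I_B = (2.17 − 0.7) / (27.9 + 51×2.2) = 0.0105 mA.
I_C = β·I_B = 50×0.0105 = 0.524 mA, and I_E = (β+1)I_B = 0.535 mA.
V_CE = V_CC − I_C·R_C − I_E·R_E = 14 − 0.524×4.7 − 0.535×2.2 = 10.4 V.
V_CE = 10.4 V > 0.2 V confirms active-region operation.

I_C ≈ 0.52 mA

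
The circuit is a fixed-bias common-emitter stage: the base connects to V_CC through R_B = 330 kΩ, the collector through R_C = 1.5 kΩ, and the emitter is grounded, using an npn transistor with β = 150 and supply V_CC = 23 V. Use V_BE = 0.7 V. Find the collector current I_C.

Base loop: V_CC = I_B·R_B + V_BE, so I_B = (23 − 0.7)/330 kΩ = 0.0676 mA.
In the active region I_C = β·I_B = 150 × 0.0676 = 10.1 mA.
Collector loop: V_CE = V_CC − I_C·R_C = 23 − 10.1×1.5 = 7.8 V.
Since V_CE = 7.8 V > V_CE(sat) ≈ 0.2 V, the transistor is in the active region as assumed.

I_C ≈ 10 mA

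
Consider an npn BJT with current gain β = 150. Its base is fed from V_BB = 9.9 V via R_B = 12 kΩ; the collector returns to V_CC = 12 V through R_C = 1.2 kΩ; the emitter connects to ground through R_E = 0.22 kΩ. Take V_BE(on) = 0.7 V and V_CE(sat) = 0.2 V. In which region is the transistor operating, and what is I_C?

saturation; I_C ≈ 8.2 mA

Assume active: I_B = (9.9 − 0.7)/(12 + 151×0.22) = 0.203 mA, I_C = β·I_B = 30.5 mA.
Then V_CE = 12 − 30.5×1.2 − 30.7×0.22 = -31.4 V < 0.2 V — the active assumption fails.
Re-solve with V_CE = 0.2 V. KCL at the emitter: V_E/R_E = (V_BB−0.7−V_E)/R_B + (V_CC−0.2−V_E)/R_C, giving V_E = 1.94 V.
I_C = (V_CC − 0.2 − V_E)/R_C = (11.8 − 1.94)/1.2 = 8.22 mA.
Check: I_B = (9.2 − 1.94)/12 = 0.605 mA, and β·I_B = 90.7 mA > I_C, confirming saturation.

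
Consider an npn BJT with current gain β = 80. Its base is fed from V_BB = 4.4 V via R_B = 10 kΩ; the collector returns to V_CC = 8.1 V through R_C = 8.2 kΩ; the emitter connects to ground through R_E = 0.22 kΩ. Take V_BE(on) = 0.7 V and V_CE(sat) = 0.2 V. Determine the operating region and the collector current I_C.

Assume active: I_B = (4.4 − 0.7)/(10 + 81×0.22) = 0.133 mA, I_C = β·I_B = 10.6 mA.
Then V_CE = 8.1 − 10.6×8.2 − 10.8×0.22 = -81.5 V < 0.2 V — the active assumption fails.
Re-solve with V_CE = 0.2 V. KCL at the emitter: V_E/R_E = (V_BB−0.7−V_E)/R_B + (V_CC−0.2−V_E)/R_C, giving V_E = 0.28 V.
I_C = (V_CC − 0.2 − V_E)/R_C = (7.9 − 0.28)/8.2 = 0.929 mA.
Check: I_B = (3.7 − 0.28)/10 = 0.342 mA, and β·I_B = 27.4 mA > I_C, confirming saturation.

saturation; I_C ≈ 0.93 mA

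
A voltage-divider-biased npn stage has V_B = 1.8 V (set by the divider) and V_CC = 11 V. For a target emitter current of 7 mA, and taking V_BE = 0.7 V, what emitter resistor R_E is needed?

V_E = V_B − V_BE = 1.8 − 0.7 = 1.1 V.
R_E = V_E / I_E = 1.1 / 7 = 0.157 kΩ.

R_E ≈ 0.16 kΩ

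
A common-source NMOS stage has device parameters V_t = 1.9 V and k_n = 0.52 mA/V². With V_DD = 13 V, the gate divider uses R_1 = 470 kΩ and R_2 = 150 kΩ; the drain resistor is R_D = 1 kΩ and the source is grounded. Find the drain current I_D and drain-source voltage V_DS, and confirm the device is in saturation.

V_G = V_DD·R_2/(R_1+R_2) = 13×150/620 = 3.15 V. With the source grounded, V_GS = V_G = 3.15 V.
Assume saturation: I_D = (k_n/2)(V_GS − V_t)² = (0.52/2)×(3.15 − 1.9)² = 0.26×1.25² = 0.403 mA.
V_DS = V_DD − I_D·R_D = 13 − 0.403×1 = 12.6 V.
Saturation requires V_DS ≥ V_GS − V_t = 1.25 V; 12.6 ≥ 1.25 ✓.

I_D ≈ 0.4 mA, V_DS ≈ 13 V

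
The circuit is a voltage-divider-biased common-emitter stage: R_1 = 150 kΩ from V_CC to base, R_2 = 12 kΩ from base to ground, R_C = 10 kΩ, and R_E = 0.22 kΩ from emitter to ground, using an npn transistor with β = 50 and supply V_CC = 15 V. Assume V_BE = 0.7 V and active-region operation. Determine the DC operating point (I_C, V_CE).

Thevenize the base divider: V_Th = V_CC·R_2/(R_1+R_2) = 15×12/162 = 1.11 V, R_Th = R_1‖R_2 = 11.1 kΩ.
Base-emitter loop: V_Th = I_B·R_Th + V_BE + (β+1)I_B·R_E, so I_B = (1.11 − 0.7) / (11.1 + 51×0.22) = 0.0184 mA.
I_C = β·I_B = 50×0.0184 = 0.92 mA, and I_E = (β+1)I_B = 0.939 mA.
V_CE = V_CC − I_C·R_C − I_E·R_E = 15 − 0.92×10 − 0.939×0.22 = 5.59 V.
V_CE = 5.59 V > 0.2 V confirms active-region operation.

I_C ≈ 0.92 mA, V_CE ≈ 5.6 V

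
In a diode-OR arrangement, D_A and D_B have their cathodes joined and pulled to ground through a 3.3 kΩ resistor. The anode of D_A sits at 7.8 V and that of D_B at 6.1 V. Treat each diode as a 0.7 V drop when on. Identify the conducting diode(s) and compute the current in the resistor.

Assume both conduct. Then node N would need to be at both 7.8−0.7 = 7.1 V and 6.1−0.7 = 5.4 V, which is impossible.
Assume only D_A conducts: V_N = 7.8 − 0.7 = 7.1 V, so I_R = 7.1/3.3 = 2.15 mA.
Check D_B: its anode-to-cathode voltage is 6.1 − 7.1 = -1 V < 0.7 V, so it is off. The assumption is consistent.

Only D_A conducts; I_R ≈ 2.2 mA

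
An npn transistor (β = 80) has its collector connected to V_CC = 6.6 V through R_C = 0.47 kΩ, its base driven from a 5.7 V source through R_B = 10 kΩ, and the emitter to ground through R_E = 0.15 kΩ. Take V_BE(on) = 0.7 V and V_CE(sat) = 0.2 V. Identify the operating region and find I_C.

saturation; I_C ≈ 10 mA

Assume active: I_B = (5.7 − 0.7)/(10 + 81×0.15) = 0.226 mA, I_C = β·I_B = 18.1 mA.
Then V_CE = 6.6 − 18.1×0.47 − 18.3×0.15 = -4.63 V < 0.2 V — the active assumption fails.
Re-solve with V_CE = 0.2 V. KCL at the emitter: V_E/R_E = (V_BB−0.7−V_E)/R_B + (V_CC−0.2−V_E)/R_C, giving V_E = 1.59 V.
I_C = (V_CC − 0.2 − V_E)/R_C = (6.4 − 1.59)/0.47 = 10.2 mA.
Check: I_B = (5 − 1.59)/10 = 0.341 mA, and β·I_B = 27.3 mA > I_C, confirming saturation.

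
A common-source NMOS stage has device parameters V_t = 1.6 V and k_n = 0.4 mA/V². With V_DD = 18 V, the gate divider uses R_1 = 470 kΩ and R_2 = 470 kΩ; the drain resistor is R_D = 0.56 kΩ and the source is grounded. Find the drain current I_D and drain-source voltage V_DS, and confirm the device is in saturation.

V_G = V_DD·R_2/(R_1+R_2) = 18×470/940 = 9 V. With the source grounded, V_GS = V_G = 9 V.
Assume saturation: I_D = (k_n/2)(V_GS − V_t)² = (0.4/2)×(9 − 1.6)² = 0.2×7.4² = 11 mA.
V_DS = V_DD − I_D·R_D = 18 − 11×0.56 = 11.9 V.
Saturation requires V_DS ≥ V_GS − V_t = 7.4 V; 11.9 ≥ 7.4 ✓.

I_D ≈ 11 mA, V_DS ≈ 12 V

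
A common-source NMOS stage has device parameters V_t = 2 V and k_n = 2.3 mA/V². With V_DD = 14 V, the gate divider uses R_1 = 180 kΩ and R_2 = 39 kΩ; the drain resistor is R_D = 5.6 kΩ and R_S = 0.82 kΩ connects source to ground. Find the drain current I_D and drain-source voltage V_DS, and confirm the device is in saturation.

V_G = V_DD·R_2/(R_1+R_2) = 14×39/219 = 2.49 V.
Assume saturation: I_D = (k_n/2)(V_GS − V_t)² with V_GS = V_G − I_D·R_S = 2.49 − 0.82·I_D.
Substituting gives 0.773·I_D² − 1.93·I_D + 0.28 = 0, with roots I_D = 0.154 or 2.34 mA.
The root I_D = 2.34 mA gives V_GS = 0.573 V ≤ V_t, so take I_D = 0.154 mA.
Then V_GS = 2.37 V and V_DS = V_DD − I_D(R_D+R_S) = 14 − 0.154×6.42 = 13 V.
Saturation requires V_DS ≥ V_GS − V_t = 0.366 V; 13 ≥ 0.366 ✓.

I_D ≈ 0.15 mA, V_DS ≈ 13 V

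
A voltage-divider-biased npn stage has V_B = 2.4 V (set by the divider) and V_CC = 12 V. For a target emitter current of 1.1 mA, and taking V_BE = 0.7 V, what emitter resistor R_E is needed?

V_E = V_B − V_BE = 2.4 − 0.7 = 1.7 V.
R_E = V_E / I_E = 1.7 / 1.1 = 1.55 kΩ.

R_E ≈ 1.5 kΩ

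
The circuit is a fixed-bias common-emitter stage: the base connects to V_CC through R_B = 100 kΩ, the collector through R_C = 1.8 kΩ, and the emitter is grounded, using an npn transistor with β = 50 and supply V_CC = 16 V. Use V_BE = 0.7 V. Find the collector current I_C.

Base loop: V_CC = I_B·R_B + V_BE, so I_B = (16 − 0.7)/100 kΩ = 0.153 mA.
In the active region I_C = β·I_B = 50 × 0.153 = 7.65 mA.
Collector loop: V_CE = V_CC − I_C·R_C = 16 − 7.65×1.8 = 2.23 V.
Since V_CE = 2.23 V > V_CE(sat) ≈ 0.2 V, the transistor is in the active region as assumed.

I_C ≈ 7.6 mA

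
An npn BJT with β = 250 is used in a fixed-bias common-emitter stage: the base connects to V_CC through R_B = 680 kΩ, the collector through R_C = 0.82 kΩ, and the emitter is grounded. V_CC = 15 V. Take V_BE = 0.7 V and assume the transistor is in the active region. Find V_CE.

Base loop: V_CC = I_B·R_B + V_BE, so I_B = (15 − 0.7)/680 kΩ = 0.021 mA.
In the active region I_C = β·I_B = 250 × 0.021 = 5.26 mA.
Collector loop: V_CE = V_CC − I_C·R_C = 15 − 5.26×0.82 = 10.7 V.
Since V_CE = 10.7 V > V_CE(sat) ≈ 0.2 V, the transistor is in the active region as assumed.

V_CE ≈ 11 V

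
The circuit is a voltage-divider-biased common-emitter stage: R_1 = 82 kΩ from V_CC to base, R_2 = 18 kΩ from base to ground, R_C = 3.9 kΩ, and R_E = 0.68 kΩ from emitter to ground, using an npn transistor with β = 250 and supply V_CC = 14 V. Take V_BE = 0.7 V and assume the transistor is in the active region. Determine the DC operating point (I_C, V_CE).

I_C ≈ 2.5 mA, V_CE ≈ 2.8 V

Thevenize the base divider: V_Th = V_CC·R_2/(R_1+R_2) = 14×18/100 = 2.52 V, R_Th = R_1‖R_2 = 14.8 kΩ.
Base-emitter loop: V_Th = I_B·R_Th + V_BE + (β+1)I_B·R_E, so I_B = (2.52 − 0.7) / (14.8 + 251×0.68) = 0.00981 mA.
I_C = β·I_B = 250×0.00981 = 2.45 mA, and I_E = (β+1)I_B = 2.46 mA.
V_CE = V_CC − I_C·R_C − I_E·R_E = 14 − 2.45×3.9 − 2.46×0.68 = 2.76 V.
V_CE = 2.76 V > 0.2 V confirms active-region operation.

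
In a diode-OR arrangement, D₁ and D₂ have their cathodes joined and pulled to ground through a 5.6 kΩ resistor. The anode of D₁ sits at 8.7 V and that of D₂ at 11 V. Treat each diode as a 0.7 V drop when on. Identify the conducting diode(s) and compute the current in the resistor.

Only D₂ conducts; I_R ≈ 1.8 mA

Assume both conduct. Then node N would need to be at both 8.7−0.7 = 8 V and 11−0.7 = 10.3 V, which is impossible.
Assume only D₂ conducts: V_N = 11 − 0.7 = 10.3 V, so I_R = 10.3/5.6 = 1.84 mA.
Check D₁: its anode-to-cathode voltage is 8.7 − 10.3 = -1.6 V < 0.7 V, so it is off. The assumption is consistent.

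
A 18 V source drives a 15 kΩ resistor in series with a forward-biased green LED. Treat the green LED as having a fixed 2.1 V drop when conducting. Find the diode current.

KVL around the loop: 18 = V_D + I·R = 2.1 + I × 15 kΩ.
So I = (18 − 2.1) / 15 kΩ = 15.9 / 15 = 1.06 mA.

I ≈ 1.1 mA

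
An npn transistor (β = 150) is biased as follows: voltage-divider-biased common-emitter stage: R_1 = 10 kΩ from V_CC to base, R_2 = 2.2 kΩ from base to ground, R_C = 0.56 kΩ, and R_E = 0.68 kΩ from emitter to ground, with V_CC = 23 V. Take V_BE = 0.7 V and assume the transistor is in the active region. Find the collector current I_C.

I_C ≈ 4.9 mA

Thevenize the base divider: V_Th = V_CC·R_2/(R_1+R_2) = 23×2.2/12.2 = 4.15 V, R_Th = R_1‖R_2 = 1.8 kΩ.
Base-emitter loop: V_Th = I_B·R_Th + V_BE + (β+1)I_B·R_E, so I_B = (4.15 − 0.7) / (1.8 + 151×0.68) = 0.033 mA.
I_C = β·I_B = 150×0.033 = 4.95 mA, and I_E = (β+1)I_B = 4.98 mA.
V_CE = V_CC − I_C·R_C − I_E·R_E = 23 − 4.95×0.56 − 4.98×0.68 = 16.8 V.
V_CE = 16.8 V > 0.2 V confirms active-region operation.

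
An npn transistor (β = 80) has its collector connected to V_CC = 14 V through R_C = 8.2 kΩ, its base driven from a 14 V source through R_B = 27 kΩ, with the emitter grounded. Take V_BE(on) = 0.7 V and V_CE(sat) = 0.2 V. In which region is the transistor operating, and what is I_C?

Assume active: I_B = (14 − 0.7)/27 = 0.493 mA, giving I_C = β·I_B = 39.4 mA.
But then V_CE = 14 − 39.4×8.2 = -309 V < V_CE(sat) = 0.2 V — impossible in the active region.
So the transistor is saturated. With V_CE = 0.2 V, I_C = (V_CC − 0.2)/R_C = 13.8/8.2 = 1.68 mA.
Check: β·I_B = 39.4 mA > I_C = 1.68 mA, confirming saturation.

saturation; I_C ≈ 1.7 mA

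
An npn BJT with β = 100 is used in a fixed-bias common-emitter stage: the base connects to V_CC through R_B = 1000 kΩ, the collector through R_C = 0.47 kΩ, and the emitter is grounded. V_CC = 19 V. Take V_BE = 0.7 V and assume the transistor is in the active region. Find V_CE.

V_CE ≈ 18 V

Base loop: V_CC = I_B·R_B + V_BE, so I_B = (19 − 0.7)/1000 kΩ = 0.0183 mA.
In the active region I_C = β·I_B = 100 × 0.0183 = 1.83 mA.
Collector loop: V_CE = V_CC − I_C·R_C = 19 − 1.83×0.47 = 18.1 V.
Since V_CE = 18.1 V > V_CE(sat) ≈ 0.2 V, the transistor is in the active region as assumed.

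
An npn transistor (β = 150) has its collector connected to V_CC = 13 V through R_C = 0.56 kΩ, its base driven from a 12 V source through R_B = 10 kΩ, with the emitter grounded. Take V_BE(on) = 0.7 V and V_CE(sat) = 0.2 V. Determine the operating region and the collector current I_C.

saturation; I_C ≈ 23 mA

Assume active: I_B = (12 − 0.7)/10 = 1.13 mA, giving I_C = β·I_B = 170 mA.
But then V_CE = 13 − 170×0.56 = -81.9 V < V_CE(sat) = 0.2 V — impossible in the active region.
So the transistor is saturated. With V_CE = 0.2 V, I_C = (V_CC − 0.2)/R_C = 12.8/0.56 = 22.9 mA.
Check: β·I_B = 170 mA > I_C = 22.9 mA, confirming saturation.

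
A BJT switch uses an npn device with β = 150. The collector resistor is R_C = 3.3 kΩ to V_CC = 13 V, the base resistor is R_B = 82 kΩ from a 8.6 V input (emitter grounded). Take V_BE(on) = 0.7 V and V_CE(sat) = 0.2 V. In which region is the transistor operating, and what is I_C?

saturation; I_C ≈ 3.9 mA

Assume active: I_B = (8.6 − 0.7)/82 = 0.0963 mA, giving I_C = β·I_B = 14.5 mA.
But then V_CE = 13 − 14.5×3.3 = -34.7 V < V_CE(sat) = 0.2 V — impossible in the active region.
So the transistor is saturated. With V_CE = 0.2 V, I_C = (V_CC − 0.2)/R_C = 12.8/3.3 = 3.88 mA.
Check: β·I_B = 14.5 mA > I_C = 3.88 mA, confirming saturation.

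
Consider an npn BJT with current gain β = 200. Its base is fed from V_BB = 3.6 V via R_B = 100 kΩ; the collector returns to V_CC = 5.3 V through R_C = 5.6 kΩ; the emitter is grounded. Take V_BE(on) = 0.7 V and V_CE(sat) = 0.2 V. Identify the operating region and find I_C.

Assume active: I_B = (3.6 − 0.7)/100 = 0.029 mA, giving I_C = β·I_B = 5.8 mA.
But then V_CE = 5.3 − 5.8×5.6 = -27.2 V < V_CE(sat) = 0.2 V — impossible in the active region.
So the transistor is saturated. With V_CE = 0.2 V, I_C = (V_CC − 0.2)/R_C = 5.1/5.6 = 0.911 mA.
Check: β·I_B = 5.8 mA > I_C = 0.911 mA, confirming saturation.

saturation; I_C ≈ 0.91 mA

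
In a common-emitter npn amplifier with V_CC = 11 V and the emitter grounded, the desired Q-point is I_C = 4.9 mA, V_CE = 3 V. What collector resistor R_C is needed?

Collector loop: V_CC = I_C·R_C + V_CE.
R_C = (V_CC − V_CE)/I_C = (11 − 3)/4.9 = 1.63 kΩ.

R_C ≈ 1.6 kΩ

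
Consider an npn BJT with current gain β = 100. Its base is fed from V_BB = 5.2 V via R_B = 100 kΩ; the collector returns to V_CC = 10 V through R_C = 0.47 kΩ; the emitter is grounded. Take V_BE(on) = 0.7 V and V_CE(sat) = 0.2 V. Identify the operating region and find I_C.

Assume active. Base-emitter loop: I_B = (V_BB − V_BE)/R_B = (5.2 − 0.7)/100 = 0.045 mA.
I_C = β·I_B = 100×0.045 = 4.5 mA.
V_CE = V_CC − I_C·R_C = 10 − 4.5×0.47 = 7.88 V > V_CE(sat), so the active-region assumption holds.

active; I_C ≈ 4.5 mA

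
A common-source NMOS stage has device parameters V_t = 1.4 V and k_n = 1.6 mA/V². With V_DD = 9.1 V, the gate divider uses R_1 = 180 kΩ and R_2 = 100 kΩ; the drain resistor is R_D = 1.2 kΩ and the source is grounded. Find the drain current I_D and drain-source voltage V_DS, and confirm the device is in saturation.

V_G = V_DD·R_2/(R_1+R_2) = 9.1×100/280 = 3.25 V. With the source grounded, V_GS = V_G = 3.25 V.
Assume saturation: I_D = (k_n/2)(V_GS − V_t)² = (1.6/2)×(3.25 − 1.4)² = 0.8×1.85² = 2.74 mA.
V_DS = V_DD − I_D·R_D = 9.1 − 2.74×1.2 = 5.81 V.
Saturation requires V_DS ≥ V_GS − V_t = 1.85 V; 5.81 ≥ 1.85 ✓.

I_D ≈ 2.7 mA, V_DS ≈ 5.8 V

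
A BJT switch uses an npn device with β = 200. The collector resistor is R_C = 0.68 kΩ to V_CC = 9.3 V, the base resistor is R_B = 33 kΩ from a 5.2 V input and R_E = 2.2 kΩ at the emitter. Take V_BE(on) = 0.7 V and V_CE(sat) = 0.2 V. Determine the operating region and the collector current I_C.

Assume active. Base-emitter loop: I_B = (V_BB − V_BE)/(R_B + (β+1)R_E) = (5.2 − 0.7)/(33 + 201×2.2) = 0.00947 mA.
I_C = β·I_B = 200×0.00947 = 1.89 mA.
V_CE = V_CC − I_C·R_C − I_E·R_E = 9.3 − 1.89×0.68 − 1.9×2.2 = 3.82 V > V_CE(sat), so the active-region assumption holds.

active; I_C ≈ 1.9 mA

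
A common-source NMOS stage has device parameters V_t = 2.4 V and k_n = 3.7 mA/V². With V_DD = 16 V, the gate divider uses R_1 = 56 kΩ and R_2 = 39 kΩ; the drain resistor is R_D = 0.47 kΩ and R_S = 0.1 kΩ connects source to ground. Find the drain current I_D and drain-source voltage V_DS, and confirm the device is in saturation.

V_G = V_DD·R_2/(R_1+R_2) = 16×39/95 = 6.57 V.
Assume saturation: I_D = (k_n/2)(V_GS − V_t)² with V_GS = V_G − I_D·R_S = 6.57 − 0.1·I_D.
Substituting gives 0.0185·I_D² − 2.54·I_D + 32.1 = 0, with roots I_D = 14.1 or 123 mA.
The root I_D = 123 mA gives V_GS = -5.76 V ≤ V_t, so take I_D = 14.1 mA.
Then V_GS = 5.16 V and V_DS = V_DD − I_D(R_D+R_S) = 16 − 14.1×0.57 = 7.97 V.
Saturation requires V_DS ≥ V_GS − V_t = 2.76 V; 7.97 ≥ 2.76 ✓.

I_D ≈ 14 mA, V_DS ≈ 8 V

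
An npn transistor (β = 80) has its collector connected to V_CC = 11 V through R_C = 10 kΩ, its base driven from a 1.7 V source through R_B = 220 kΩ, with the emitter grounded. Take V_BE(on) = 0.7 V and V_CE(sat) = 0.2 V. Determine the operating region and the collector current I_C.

active; I_C ≈ 0.36 mA

Assume active. Base-emitter loop: I_B = (V_BB − V_BE)/R_B = (1.7 − 0.7)/220 = 0.00455 mA.
I_C = β·I_B = 80×0.00455 = 0.364 mA.
V_CE = V_CC − I_C·R_C = 11 − 0.364×10 = 7.36 V > V_CE(sat), so the active-region assumption holds.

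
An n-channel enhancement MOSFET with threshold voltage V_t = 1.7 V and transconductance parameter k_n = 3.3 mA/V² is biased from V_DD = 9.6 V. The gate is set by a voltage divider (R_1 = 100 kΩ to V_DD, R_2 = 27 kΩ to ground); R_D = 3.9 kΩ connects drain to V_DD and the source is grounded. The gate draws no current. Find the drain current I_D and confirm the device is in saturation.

I_D ≈ 0.19 mA

V_G = V_DD·R_2/(R_1+R_2) = 9.6×27/127 = 2.04 V. With the source grounded, V_GS = V_G = 2.04 V.
Assume saturation: I_D = (k_n/2)(V_GS − V_t)² = (3.3/2)×(2.04 − 1.7)² = 1.65×0.341² = 0.192 mA.
V_DS = V_DD − I_D·R_D = 9.6 − 0.192×3.9 = 8.85 V.
Saturation requires V_DS ≥ V_GS − V_t = 0.341 V; 8.85 ≥ 0.341 ✓.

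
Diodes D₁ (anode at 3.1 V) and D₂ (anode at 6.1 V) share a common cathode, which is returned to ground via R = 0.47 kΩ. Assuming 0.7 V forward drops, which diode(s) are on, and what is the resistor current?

Assume both conduct. Then node N would need to be at both 3.1−0.7 = 2.4 V and 6.1−0.7 = 5.4 V, which is impossible.
Assume only D₂ conducts: V_N = 6.1 − 0.7 = 5.4 V, so I_R = 5.4/0.47 = 11.5 mA.
Check D₁: its anode-to-cathode voltage is 3.1 − 5.4 = -2.3 V < 0.7 V, so it is off. The assumption is consistent.

Only D₂ conducts; I_R ≈ 11 mA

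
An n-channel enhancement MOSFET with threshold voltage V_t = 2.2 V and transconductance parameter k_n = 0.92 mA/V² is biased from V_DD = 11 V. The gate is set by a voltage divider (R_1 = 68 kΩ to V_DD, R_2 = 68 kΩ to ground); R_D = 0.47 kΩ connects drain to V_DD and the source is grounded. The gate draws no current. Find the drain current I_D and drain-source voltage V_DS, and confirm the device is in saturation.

V_G = V_DD·R_2/(R_1+R_2) = 11×68/136 = 5.5 V. With the source grounded, V_GS = V_G = 5.5 V.
Assume saturation: I_D = (k_n/2)(V_GS − V_t)² = (0.92/2)×(5.5 − 2.2)² = 0.46×3.3² = 5.01 mA.
V_DS = V_DD − I_D·R_D = 11 − 5.01×0.47 = 8.65 V.
Saturation requires V_DS ≥ V_GS − V_t = 3.3 V; 8.65 ≥ 3.3 ✓.

I_D ≈ 5 mA, V_DS ≈ 8.6 V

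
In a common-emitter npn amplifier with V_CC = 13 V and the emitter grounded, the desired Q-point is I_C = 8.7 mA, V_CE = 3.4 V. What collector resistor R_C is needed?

R_C ≈ 1.1 kΩ

Collector loop: V_CC = I_C·R_C + V_CE.
R_C = (V_CC − V_CE)/I_C = (13 − 3.4)/8.7 = 1.1 kΩ.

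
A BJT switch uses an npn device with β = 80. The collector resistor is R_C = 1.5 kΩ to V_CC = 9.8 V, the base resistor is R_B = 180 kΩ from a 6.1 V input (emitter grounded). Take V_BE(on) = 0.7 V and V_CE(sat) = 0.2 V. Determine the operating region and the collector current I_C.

Assume active. Base-emitter loop: I_B = (V_BB − V_BE)/R_B = (6.1 − 0.7)/180 = 0.03 mA.
I_C = β·I_B = 80×0.03 = 2.4 mA.
V_CE = V_CC − I_C·R_C = 9.8 − 2.4×1.5 = 6.2 V > V_CE(sat), so the active-region assumption holds.

active; I_C ≈ 2.4 mA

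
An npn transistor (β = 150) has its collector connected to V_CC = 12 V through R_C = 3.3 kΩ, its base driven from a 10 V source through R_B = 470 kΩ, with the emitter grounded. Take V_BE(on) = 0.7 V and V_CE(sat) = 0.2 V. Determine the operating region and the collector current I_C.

Assume active. Base-emitter loop: I_B = (V_BB − V_BE)/R_B = (10 − 0.7)/470 = 0.0198 mA.
I_C = β·I_B = 150×0.0198 = 2.97 mA.
V_CE = V_CC − I_C·R_C = 12 − 2.97×3.3 = 2.21 V > V_CE(sat), so the active-region assumption holds.

active; I_C ≈ 3 mA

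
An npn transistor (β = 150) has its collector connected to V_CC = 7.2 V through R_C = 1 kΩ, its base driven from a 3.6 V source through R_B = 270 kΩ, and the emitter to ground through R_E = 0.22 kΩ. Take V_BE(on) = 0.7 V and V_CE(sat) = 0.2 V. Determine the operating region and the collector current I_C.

Assume active. Base-emitter loop: I_B = (V_BB − V_BE)/(R_B + (β+1)R_E) = (3.6 − 0.7)/(270 + 151×0.22) = 0.00956 mA.
I_C = β·I_B = 150×0.00956 = 1.43 mA.
V_CE = V_CC − I_C·R_C − I_E·R_E = 7.2 − 1.43×1 − 1.44×0.22 = 5.45 V > V_CE(sat), so the active-region assumption holds.

active; I_C ≈ 1.4 mA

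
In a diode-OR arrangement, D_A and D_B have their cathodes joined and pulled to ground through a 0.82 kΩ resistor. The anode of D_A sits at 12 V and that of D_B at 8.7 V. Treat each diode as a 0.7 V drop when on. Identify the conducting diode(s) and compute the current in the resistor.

Assume both conduct. Then node N would need to be at both 12−0.7 = 11.3 V and 8.7−0.7 = 8 V, which is impossible.
Assume only D_A conducts: V_N = 12 − 0.7 = 11.3 V, so I_R = 11.3/0.82 = 13.8 mA.
Check D_B: its anode-to-cathode voltage is 8.7 − 11.3 = -2.6 V < 0.7 V, so it is off. The assumption is consistent.

Only D_A conducts; I_R ≈ 14 mA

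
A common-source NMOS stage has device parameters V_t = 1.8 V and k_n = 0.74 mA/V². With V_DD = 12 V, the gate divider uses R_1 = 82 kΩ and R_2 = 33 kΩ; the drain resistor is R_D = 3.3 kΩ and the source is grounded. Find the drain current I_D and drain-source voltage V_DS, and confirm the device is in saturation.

I_D ≈ 1 mA, V_DS ≈ 8.7 V

V_G = V_DD·R_2/(R_1+R_2) = 12×33/115 = 3.44 V. With the source grounded, V_GS = V_G = 3.44 V.
Assume saturation: I_D = (k_n/2)(V_GS − V_t)² = (0.74/2)×(3.44 − 1.8)² = 0.37×1.64² = 0.999 mA.
V_DS = V_DD − I_D·R_D = 12 − 0.999×3.3 = 8.7 V.
Saturation requires V_DS ≥ V_GS − V_t = 1.64 V; 8.7 ≥ 1.64 ✓.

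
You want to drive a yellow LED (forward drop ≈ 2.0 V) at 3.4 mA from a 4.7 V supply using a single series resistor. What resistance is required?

R ≈ 0.79 kΩ

The resistor drops V_S − V_D = 4.7 − 2.0 = 2.7 V at 3.4 mA.
R = 2.7 V / 3.4 mA = 0.794 kΩ.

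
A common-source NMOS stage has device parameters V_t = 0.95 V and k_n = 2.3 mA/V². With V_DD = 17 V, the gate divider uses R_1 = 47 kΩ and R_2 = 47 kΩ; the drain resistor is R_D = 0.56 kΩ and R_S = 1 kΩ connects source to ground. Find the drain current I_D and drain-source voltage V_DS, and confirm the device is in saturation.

I_D ≈ 5.4 mA, V_DS ≈ 8.6 V

V_G = V_DD·R_2/(R_1+R_2) = 17×47/94 = 8.5 V.
Assume saturation: I_D = (k_n/2)(V_GS − V_t)² with V_GS = V_G − I_D·R_S = 8.5 − 1·I_D.
Substituting gives 1.15·I_D² − 18.4·I_D + 65.6 = 0, with roots I_D = 5.39 or 10.6 mA.
The root I_D = 10.6 mA gives V_GS = -2.08 V ≤ V_t, so take I_D = 5.39 mA.
Then V_GS = 3.11 V and V_DS = V_DD − I_D(R_D+R_S) = 17 − 5.39×1.56 = 8.6 V.
Saturation requires V_DS ≥ V_GS − V_t = 2.16 V; 8.6 ≥ 2.16 ✓.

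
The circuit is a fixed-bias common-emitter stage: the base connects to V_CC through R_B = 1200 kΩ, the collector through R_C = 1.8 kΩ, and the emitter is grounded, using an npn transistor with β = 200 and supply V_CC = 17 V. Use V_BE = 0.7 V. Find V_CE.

V_CE ≈ 12 V

Base loop: V_CC = I_B·R_B + V_BE, so I_B = (17 − 0.7)/1200 kΩ = 0.0136 mA.
In the active region I_C = β·I_B = 200 × 0.0136 = 2.72 mA.
Collector loop: V_CE = V_CC − I_C·R_C = 17 − 2.72×1.8 = 12.1 V.
Since V_CE = 12.1 V > V_CE(sat) ≈ 0.2 V, the transistor is in the active region as assumed.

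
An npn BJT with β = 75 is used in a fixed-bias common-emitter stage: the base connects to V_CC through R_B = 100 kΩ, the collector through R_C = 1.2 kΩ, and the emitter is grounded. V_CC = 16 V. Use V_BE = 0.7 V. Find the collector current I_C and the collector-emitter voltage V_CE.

Base loop: V_CC = I_B·R_B + V_BE, so I_B = (16 − 0.7)/100 kΩ = 0.153 mA.
In the active region I_C = β·I_B = 75 × 0.153 = 11.5 mA.
Collector loop: V_CE = V_CC − I_C·R_C = 16 − 11.5×1.2 = 2.23 V.
Since V_CE = 2.23 V > V_CE(sat) ≈ 0.2 V, the transistor is in the active region as assumed.

I_C ≈ 11 mA, V_CE ≈ 2.2 V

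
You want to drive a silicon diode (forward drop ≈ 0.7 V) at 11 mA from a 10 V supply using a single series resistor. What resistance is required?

The resistor drops V_S − V_D = 10 − 0.7 = 9.3 V at 11 mA.
R = 9.3 V / 11 mA = 0.845 kΩ.

R ≈ 0.85 kΩ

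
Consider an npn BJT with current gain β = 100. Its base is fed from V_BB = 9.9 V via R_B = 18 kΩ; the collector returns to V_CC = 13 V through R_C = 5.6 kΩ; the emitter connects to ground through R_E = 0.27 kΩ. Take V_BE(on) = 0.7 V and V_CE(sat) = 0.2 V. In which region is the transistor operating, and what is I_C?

saturation; I_C ≈ 2.2 mA

Assume active: I_B = (9.9 − 0.7)/(18 + 101×0.27) = 0.203 mA, I_C = β·I_B = 20.3 mA.
Then V_CE = 13 − 20.3×5.6 − 20.5×0.27 = -106 V < 0.2 V — the active assumption fails.
Re-solve with V_CE = 0.2 V. KCL at the emitter: V_E/R_E = (V_BB−0.7−V_E)/R_B + (V_CC−0.2−V_E)/R_C, giving V_E = 0.71 V.
I_C = (V_CC − 0.2 − V_E)/R_C = (12.8 − 0.71)/5.6 = 2.16 mA.
Check: I_B = (9.2 − 0.71)/18 = 0.472 mA, and β·I_B = 47.2 mA > I_C, confirming saturation.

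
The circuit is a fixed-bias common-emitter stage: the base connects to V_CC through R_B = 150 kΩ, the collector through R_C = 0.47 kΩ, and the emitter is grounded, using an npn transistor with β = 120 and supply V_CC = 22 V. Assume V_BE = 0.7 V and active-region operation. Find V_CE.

V_CE ≈ 14 V

Base loop: V_CC = I_B·R_B + V_BE, so I_B = (22 − 0.7)/150 kΩ = 0.142 mA.
In the active region I_C = β·I_B = 120 × 0.142 = 17 mA.
Collector loop: V_CE = V_CC − I_C·R_C = 22 − 17×0.47 = 14 V.
Since V_CE = 14 V > V_CE(sat) ≈ 0.2 V, the transistor is in the active region as assumed.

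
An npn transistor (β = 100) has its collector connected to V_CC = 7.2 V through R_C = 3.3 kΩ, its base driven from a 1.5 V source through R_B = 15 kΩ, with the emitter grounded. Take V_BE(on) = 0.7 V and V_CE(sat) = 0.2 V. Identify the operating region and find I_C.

saturation; I_C ≈ 2.1 mA

Assume active: I_B = (1.5 − 0.7)/15 = 0.0533 mA, giving I_C = β·I_B = 5.33 mA.
But then V_CE = 7.2 − 5.33×3.3 = -10.4 V < V_CE(sat) = 0.2 V — impossible in the active region.
So the transistor is saturated. With V_CE = 0.2 V, I_C = (V_CC − 0.2)/R_C = 7/3.3 = 2.12 mA.
Check: β·I_B = 5.33 mA > I_C = 2.12 mA, confirming saturation.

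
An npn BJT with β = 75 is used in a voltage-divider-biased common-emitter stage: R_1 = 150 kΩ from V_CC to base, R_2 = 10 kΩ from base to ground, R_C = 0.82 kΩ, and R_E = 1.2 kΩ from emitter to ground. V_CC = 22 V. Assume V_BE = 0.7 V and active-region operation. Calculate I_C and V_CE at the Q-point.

Thevenize the base divider: V_Th = V_CC·R_2/(R_1+R_2) = 22×10/160 = 1.38 V, R_Th = R_1‖R_2 = 9.38 kΩ.
Base-emitter loop: V_Th = I_B·R_Th + V_BE + (β+1)I_B·R_E, so I_B = (1.38 − 0.7) / (9.38 + 76×1.2) = 0.00671 mA.
I_C = β·I_B = 75×0.00671 = 0.503 mA, and I_E = (β+1)I_B = 0.51 mA.
V_CE = V_CC − I_C·R_C − I_E·R_E = 22 − 0.503×0.82 − 0.51×1.2 = 21 V.
V_CE = 21 V > 0.2 V confirms active-region operation.

I_C ≈ 0.5 mA, V_CE ≈ 21 V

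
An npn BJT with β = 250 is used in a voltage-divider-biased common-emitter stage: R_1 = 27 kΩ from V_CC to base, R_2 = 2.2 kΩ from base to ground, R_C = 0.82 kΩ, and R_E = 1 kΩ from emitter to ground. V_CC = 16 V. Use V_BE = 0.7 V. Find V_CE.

V_CE ≈ 15 V

Thevenize the base divider: V_Th = V_CC·R_2/(R_1+R_2) = 16×2.2/29.2 = 1.21 V, R_Th = R_1‖R_2 = 2.03 kΩ.
Base-emitter loop: V_Th = I_B·R_Th + V_BE + (β+1)I_B·R_E, so I_B = (1.21 − 0.7) / (2.03 + 251×1) = 0.002 mA.
I_C = β·I_B = 250×0.002 = 0.499 mA, and I_E = (β+1)I_B = 0.501 mA.
V_CE = V_CC − I_C·R_C − I_E·R_E = 16 − 0.499×0.82 − 0.501×1 = 15.1 V.
V_CE = 15.1 V > 0.2 V confirms active-region operation.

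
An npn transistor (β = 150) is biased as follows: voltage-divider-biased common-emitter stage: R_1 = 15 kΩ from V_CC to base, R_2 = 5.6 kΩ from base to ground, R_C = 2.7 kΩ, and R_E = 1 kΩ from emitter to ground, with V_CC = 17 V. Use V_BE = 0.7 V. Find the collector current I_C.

Thevenize the base divider: V_Th = V_CC·R_2/(R_1+R_2) = 17×5.6/20.6 = 4.62 V, R_Th = R_1‖R_2 = 4.08 kΩ.
Base-emitter loop: V_Th = I_B·R_Th + V_BE + (β+1)I_B·R_E, so I_B = (4.62 − 0.7) / (4.08 + 151×1) = 0.0253 mA.
I_C = β·I_B = 150×0.0253 = 3.79 mA, and I_E = (β+1)I_B = 3.82 mA.
V_CE = V_CC − I_C·R_C − I_E·R_E = 17 − 3.79×2.7 − 3.82×1 = 2.94 V.
V_CE = 2.94 V > 0.2 V confirms active-region operation.

I_C ≈ 3.8 mA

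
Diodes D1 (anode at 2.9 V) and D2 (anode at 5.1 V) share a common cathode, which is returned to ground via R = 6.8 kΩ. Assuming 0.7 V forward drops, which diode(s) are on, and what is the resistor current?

Only D2 conducts; I_R ≈ 0.65 mA

Assume both conduct. Then node N would need to be at both 2.9−0.7 = 2.2 V and 5.1−0.7 = 4.4 V, which is impossible.
Assume only D2 conducts: V_N = 5.1 − 0.7 = 4.4 V, so I_R = 4.4/6.8 = 0.647 mA.
Check D1: its anode-to-cathode voltage is 2.9 − 4.4 = -1.5 V < 0.7 V, so it is off. The assumption is consistent.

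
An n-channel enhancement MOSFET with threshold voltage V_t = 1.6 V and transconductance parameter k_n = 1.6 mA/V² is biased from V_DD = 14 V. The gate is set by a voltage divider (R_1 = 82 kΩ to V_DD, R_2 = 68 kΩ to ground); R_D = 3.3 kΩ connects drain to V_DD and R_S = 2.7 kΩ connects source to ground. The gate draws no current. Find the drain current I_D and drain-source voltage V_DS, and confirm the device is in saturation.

V_G = V_DD·R_2/(R_1+R_2) = 14×68/150 = 6.35 V.
Assume saturation: I_D = (k_n/2)(V_GS − V_t)² with V_GS = V_G − I_D·R_S = 6.35 − 2.7·I_D.
Substituting gives 5.83·I_D² − 21.5·I_D + 18 = 0, with roots I_D = 1.29 or 2.4 mA.
The root I_D = 2.4 mA gives V_GS = -0.132 V ≤ V_t, so take I_D = 1.29 mA.
Then V_GS = 2.87 V and V_DS = V_DD − I_D(R_D+R_S) = 14 − 1.29×6 = 6.27 V.
Saturation requires V_DS ≥ V_GS − V_t = 1.27 V; 6.27 ≥ 1.27 ✓.

I_D ≈ 1.3 mA, V_DS ≈ 6.3 V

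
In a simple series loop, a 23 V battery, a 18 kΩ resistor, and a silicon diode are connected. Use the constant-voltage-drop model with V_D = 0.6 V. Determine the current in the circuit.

KVL around the loop: 23 = V_D + I·R = 0.6 + I × 18 kΩ.
So I = (23 − 0.6) / 18 kΩ = 22.4 / 18 = 1.24 mA.

I ≈ 1.2 mA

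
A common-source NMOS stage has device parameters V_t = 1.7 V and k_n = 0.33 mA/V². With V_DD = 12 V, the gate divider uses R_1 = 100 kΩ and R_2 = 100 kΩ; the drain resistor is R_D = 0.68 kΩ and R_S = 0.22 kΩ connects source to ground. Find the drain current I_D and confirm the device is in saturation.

V_G = V_DD·R_2/(R_1+R_2) = 12×100/200 = 6 V.
Assume saturation: I_D = (k_n/2)(V_GS − V_t)² with V_GS = V_G − I_D·R_S = 6 − 0.22·I_D.
Substituting gives 0.00799·I_D² − 1.31·I_D + 3.05 = 0, with roots I_D = 2.36 or 162 mA.
The root I_D = 162 mA gives V_GS = -29.6 V ≤ V_t, so take I_D = 2.36 mA.
Then V_GS = 5.48 V and V_DS = V_DD − I_D(R_D+R_S) = 12 − 2.36×0.9 = 9.88 V.
Saturation requires V_DS ≥ V_GS − V_t = 3.78 V; 9.88 ≥ 3.78 ✓.

I_D ≈ 2.4 mA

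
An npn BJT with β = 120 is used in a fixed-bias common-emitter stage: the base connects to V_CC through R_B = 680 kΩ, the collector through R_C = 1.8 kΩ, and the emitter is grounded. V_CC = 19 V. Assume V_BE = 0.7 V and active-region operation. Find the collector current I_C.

I_C ≈ 3.2 mA

Base loop: V_CC = I_B·R_B + V_BE, so I_B = (19 − 0.7)/680 kΩ = 0.0269 mA.
In the active region I_C = β·I_B = 120 × 0.0269 = 3.23 mA.
Collector loop: V_CE = V_CC − I_C·R_C = 19 − 3.23×1.8 = 13.2 V.
Since V_CE = 13.2 V > V_CE(sat) ≈ 0.2 V, the transistor is in the active region as assumed.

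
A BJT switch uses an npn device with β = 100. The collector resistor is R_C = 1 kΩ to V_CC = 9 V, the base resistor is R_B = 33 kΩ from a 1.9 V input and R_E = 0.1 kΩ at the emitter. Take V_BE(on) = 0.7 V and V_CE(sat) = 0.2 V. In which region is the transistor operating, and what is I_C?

active; I_C ≈ 2.8 mA

Assume active. Base-emitter loop: I_B = (V_BB − V_BE)/(R_B + (β+1)R_E) = (1.9 − 0.7)/(33 + 101×0.1) = 0.0278 mA.
I_C = β·I_B = 100×0.0278 = 2.78 mA.
V_CE = V_CC − I_C·R_C − I_E·R_E = 9 − 2.78×1 − 2.81×0.1 = 5.93 V > V_CE(sat), so the active-region assumption holds.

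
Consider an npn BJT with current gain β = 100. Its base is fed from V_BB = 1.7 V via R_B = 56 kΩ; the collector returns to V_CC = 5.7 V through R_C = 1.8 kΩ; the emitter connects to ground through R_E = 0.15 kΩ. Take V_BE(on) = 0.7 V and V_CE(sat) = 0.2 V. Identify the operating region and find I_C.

Assume active. Base-emitter loop: I_B = (V_BB − V_BE)/(R_B + (β+1)R_E) = (1.7 − 0.7)/(56 + 101×0.15) = 0.0141 mA.
I_C = β·I_B = 100×0.0141 = 1.41 mA.
V_CE = V_CC − I_C·R_C − I_E·R_E = 5.7 − 1.41×1.8 − 1.42×0.15 = 2.96 V > V_CE(sat), so the active-region assumption holds.

active; I_C ≈ 1.4 mA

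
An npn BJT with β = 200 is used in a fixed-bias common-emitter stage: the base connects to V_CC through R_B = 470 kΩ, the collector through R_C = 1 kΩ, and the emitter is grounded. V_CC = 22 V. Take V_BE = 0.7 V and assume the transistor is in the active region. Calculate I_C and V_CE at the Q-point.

I_C ≈ 9.1 mA, V_CE ≈ 13 V

Base loop: V_CC = I_B·R_B + V_BE, so I_B = (22 − 0.7)/470 kΩ = 0.0453 mA.
In the active region I_C = β·I_B = 200 × 0.0453 = 9.06 mA.
Collector loop: V_CE = V_CC − I_C·R_C = 22 − 9.06×1 = 12.9 V.
Since V_CE = 12.9 V > V_CE(sat) ≈ 0.2 V, the transistor is in the active region as assumed.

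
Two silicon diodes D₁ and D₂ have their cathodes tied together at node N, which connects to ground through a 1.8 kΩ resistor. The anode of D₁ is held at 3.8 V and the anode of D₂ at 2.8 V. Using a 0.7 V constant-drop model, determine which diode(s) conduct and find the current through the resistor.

Only D₁ conducts; I_R ≈ 1.7 mA

Assume both conduct. Then node N would need to be at both 3.8−0.7 = 3.1 V and 2.8−0.7 = 2.1 V, which is impossible.
Assume only D₁ conducts: V_N = 3.8 − 0.7 = 3.1 V, so I_R = 3.1/1.8 = 1.72 mA.
Check D₂: its anode-to-cathode voltage is 2.8 − 3.1 = -0.3 V < 0.7 V, so it is off. The assumption is consistent.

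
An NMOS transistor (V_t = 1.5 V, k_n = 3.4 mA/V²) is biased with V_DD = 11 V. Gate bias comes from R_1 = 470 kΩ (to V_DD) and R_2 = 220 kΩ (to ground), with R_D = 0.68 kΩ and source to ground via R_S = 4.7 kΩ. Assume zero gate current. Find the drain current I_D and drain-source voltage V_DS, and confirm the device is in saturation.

V_G = V_DD·R_2/(R_1+R_2) = 11×220/690 = 3.51 V.
Assume saturation: I_D = (k_n/2)(V_GS − V_t)² with V_GS = V_G − I_D·R_S = 3.51 − 4.7·I_D.
Substituting gives 37.6·I_D² − 33.1·I_D + 6.85 = 0, with roots I_D = 0.333 or 0.548 mA.
The root I_D = 0.548 mA gives V_GS = 0.932 V ≤ V_t, so take I_D = 0.333 mA.
Then V_GS = 1.94 V and V_DS = V_DD − I_D(R_D+R_S) = 11 − 0.333×5.38 = 9.21 V.
Saturation requires V_DS ≥ V_GS − V_t = 0.443 V; 9.21 ≥ 0.443 ✓.

I_D ≈ 0.33 mA, V_DS ≈ 9.2 V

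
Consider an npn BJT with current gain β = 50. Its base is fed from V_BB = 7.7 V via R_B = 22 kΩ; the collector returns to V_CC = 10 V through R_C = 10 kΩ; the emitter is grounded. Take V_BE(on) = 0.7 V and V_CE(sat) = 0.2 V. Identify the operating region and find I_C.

Assume active: I_B = (7.7 − 0.7)/22 = 0.318 mA, giving I_C = β·I_B = 15.9 mA.
But then V_CE = 10 − 15.9×10 = -149 V < V_CE(sat) = 0.2 V — impossible in the active region.
So the transistor is saturated. With V_CE = 0.2 V, I_C = (V_CC − 0.2)/R_C = 9.8/10 = 0.98 mA.
Check: β·I_B = 15.9 mA > I_C = 0.98 mA, confirming saturation.

saturation; I_C ≈ 0.98 mA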